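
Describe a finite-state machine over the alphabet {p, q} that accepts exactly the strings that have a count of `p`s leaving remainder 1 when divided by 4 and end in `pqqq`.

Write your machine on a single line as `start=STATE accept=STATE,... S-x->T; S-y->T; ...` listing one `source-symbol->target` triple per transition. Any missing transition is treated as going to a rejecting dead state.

start=S0; accept=S10; S0-p->S1; S0-q->S0; S1-p->S2; S1-q->S3; S2-p->S4; S2-q->S5; S3-p->S2; S3-q->S6; S4-p->S7; S4-q->S8; S5-p->S4; S5-q->S9; S6-p->S2; S6-q->S10; S7-p->S1; S7-q->S11; S8-p->S7; S8-q->S12; S9-p->S4; S9-q->S13; S10-p->S2; S10-q->S14; S11-p->S1; S11-q->S15; S12-p->S7; S12-q->S16; S13-p->S4; S13-q->S17; S14-p->S2; S14-q->S14; S15-p->S1; S15-q->S18; S16-p->S7; S16-q->S19; S17-p->S4; S17-q->S17; S18-p->S1; S18-q->S0; S19-p->S7; S19-q->S19

Build one automaton per condition and run them in lockstep. The first has 4 states tracking the count of `p`s modulo 4; the second has 5 states tracking how much of the suffix `pqqq` has currently been matched. A product state is a pair (one from each), accepting exactly when both do.
20 states suffice.
          p    q  
>  S0     S1   S0 
   S1     S2   S3 
   S2     S4   S5 
   S3     S2   S6 
   S4     S7   S8 
   S5     S4   S9 
   S6     S2  S10 
   S7     S1  S11 
   S8     S7  S12 
   S9     S4  S13 
 * S10    S2  S14 
   S11    S1  S15 
   S12    S7  S16 
   S13    S4  S17 
   S14    S2  S14 
   S15    S1  S18 
   S16    S7  S19 
   S17    S4  S17 
   S18    S1   S0 
   S19    S7  S19 
(> = start, * = accepting)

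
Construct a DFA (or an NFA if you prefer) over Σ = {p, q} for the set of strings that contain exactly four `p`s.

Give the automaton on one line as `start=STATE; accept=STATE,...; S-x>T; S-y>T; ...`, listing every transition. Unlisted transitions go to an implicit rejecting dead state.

start=A; accept=E; A-p>B; A-q>A; B-p>C; B-q>B; C-p>D; C-q>C; D-p>E; D-q>D; E-p>F; E-q>E; F-p>F; F-q>F

Only the number of `p`s matters, and only up to 5. Make a chain A → B → C → D → E → F advanced by each `p` (with F absorbing); every other symbol self-loops. The accepting set is {E}.
A 6-state machine:
       p  q 
>  A   B  A 
   B   C  B 
   C   D  C 
   D   E  D 
 * E   F  E 
   F   F  F 
(> = start, * = accepting)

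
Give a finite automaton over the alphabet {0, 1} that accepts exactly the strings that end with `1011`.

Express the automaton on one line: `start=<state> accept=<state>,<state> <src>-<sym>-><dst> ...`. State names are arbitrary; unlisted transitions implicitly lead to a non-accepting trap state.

Remember how much of `1011` the current input suffix matches. State A means no match yet; B means the last symbol is `1`; C means the last 2 symbols are `10`; D means the last 3 symbols are `101`; E means the last 4 symbols are `1011`. Only E accepts. On a mismatch, fall back to the longest proper suffix that is still a prefix of `1011`.
With 5 states:
       0  1 
>  A   A  B 
   B   C  B 
   C   A  D 
   D   C  E 
 * E   C  B 
(> = start, * = accepting)

start=A accept=E A-0->A A-1->B B-0->C B-1->B C-0->A C-1->D D-0->C D-1->E E-0->C E-1->B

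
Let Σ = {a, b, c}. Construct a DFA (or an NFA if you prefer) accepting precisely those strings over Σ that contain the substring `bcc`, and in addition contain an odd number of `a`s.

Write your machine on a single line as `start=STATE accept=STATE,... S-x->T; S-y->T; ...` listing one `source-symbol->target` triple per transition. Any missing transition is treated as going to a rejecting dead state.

Run two small machines in parallel and take their product. The first has 4 states tracking whether and how much of `bcc` has been seen; the second has 2 states tracking the count of `a`s modulo 2. A product state is a pair (one from each), accepting exactly when both do.
With 8 states:
        a   b   c  
>  s0   s1  s2  s0 
   s1   s0  s3  s1 
   s2   s1  s2  s4 
   s3   s0  s3  s5 
   s4   s1  s2  s6 
   s5   s0  s3  s7 
   s6   s7  s6  s6 
 * s7   s6  s7  s7 
(> = start, * = accepting)

start=s0; accept=s7; s0-a->s1; s0-b->s2; s0-c->s0; s1-a->s0; s1-b->s3; s1-c->s1; s2-a->s1; s2-b->s2; s2-c->s4; s3-a->s0; s3-b->s3; s3-c->s5; s4-a->s1; s4-b->s2; s4-c->s6; s5-a->s0; s5-b->s3; s5-c->s7; s6-a->s7; s6-b->s6; s6-c->s6; s7-a->s6; s7-b->s7; s7-c->s7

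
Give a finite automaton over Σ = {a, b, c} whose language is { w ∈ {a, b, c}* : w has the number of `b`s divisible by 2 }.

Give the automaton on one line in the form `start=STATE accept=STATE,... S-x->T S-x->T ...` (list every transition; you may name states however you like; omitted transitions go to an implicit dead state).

start=s0 accept=s0 s0-a->s0 s0-b->s1 s0-c->s0 s1-a->s1 s1-b->s0 s1-c->s1

The only thing that matters is how many `b`s have appeared, reduced mod 2. Use one state per residue: s0 for 0, …, s1 for 1. Reading `b` moves to the next residue; anything else stays put. s0 is accepting.
With 2 states:
        a   b   c  
>* s0   s0  s1  s0 
   s1   s1  s0  s1 
(> = start, * = accepting)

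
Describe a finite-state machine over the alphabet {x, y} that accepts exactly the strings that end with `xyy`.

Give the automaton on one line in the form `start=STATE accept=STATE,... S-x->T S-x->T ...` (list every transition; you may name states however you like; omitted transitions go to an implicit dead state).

Remember how much of `xyy` the current input suffix matches. State S0 means no match yet; S1 means the last symbol is `x`; S2 means the last 2 symbols are `xy`; S3 means the last 3 symbols are `xyy`. Only S3 accepts. On a mismatch, fall back to the longest proper suffix that is still a prefix of `xyy`.
A 4-state machine:
        x   y  
>  S0   S1  S0 
   S1   S1  S2 
   S2   S1  S3 
 * S3   S1  S0 
(> = start, * = accepting)

start=S0 accept=S3 S0-x->S1 S0-y->S0 S1-x->S1 S1-y->S2 S2-x->S1 S2-y->S3 S3-x->S1 S3-y->S0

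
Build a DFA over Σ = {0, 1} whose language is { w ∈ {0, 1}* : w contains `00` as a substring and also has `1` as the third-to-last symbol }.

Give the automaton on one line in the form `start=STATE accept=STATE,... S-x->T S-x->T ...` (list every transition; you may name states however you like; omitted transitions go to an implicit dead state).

Run two small machines in parallel and take their product. One (3 states) tracks whether and how much of `00` has been seen; the other (15 states) tracks the last 3 symbols read. Each combined state is a pair, one component from each; accept when both components accept. Equivalent product states are then merged.
12 states suffice.
          0    1  
>  q0     q1   q2 
   q1     q3   q2 
   q2     q4   q2 
   q3     q3   q5 
   q4     q6   q2 
   q5     q7   q8 
 * q6     q3   q5 
   q7     q6   q9 
   q8    q10  q11 
 * q9     q7   q8 
 * q10    q6   q9 
 * q11   q10  q11 
(> = start, * = accepting)

start=q0 accept=q6,q9,q10,q11 q0-0->q1 q0-1->q2 q1-0->q3 q1-1->q2 q2-0->q4 q2-1->q2 q3-0->q3 q3-1->q5 q4-0->q6 q4-1->q2 q5-0->q7 q5-1->q8 q6-0->q3 q6-1->q5 q7-0->q6 q7-1->q9 q8-0->q10 q8-1->q11 q9-0->q7 q9-1->q8 q10-0->q6 q10-1->q9 q11-0->q10 q11-1->q11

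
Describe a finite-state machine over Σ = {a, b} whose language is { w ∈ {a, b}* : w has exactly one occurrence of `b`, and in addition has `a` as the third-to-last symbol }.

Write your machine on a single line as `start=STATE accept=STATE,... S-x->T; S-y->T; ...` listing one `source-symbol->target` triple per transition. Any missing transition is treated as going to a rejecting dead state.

Build one automaton per condition and run them in lockstep. The first has 3 states tracking the count of `b`s, saturating at 2; the second has 15 states tracking the last 3 symbols read. A product state is a pair (one from each), accepting exactly when both do. Minimizing collapses redundant product states.
          a    b  
>  q0     q1   q2 
   q1     q3   q4 
   q2     q5   q6 
   q3     q3   q7 
   q4     q8   q6 
   q5     q9   q6 
   q6     q6   q6 
 * q7     q8   q6 
 * q8     q9   q6 
   q9    q10   q6 
 * q10   q10   q6 
(> = start, * = accepting)

start=q0; accept=q7,q8,q10; q0-a->q1; q0-b->q2; q1-a->q3; q1-b->q4; q2-a->q5; q2-b->q6; q3-a->q3; q3-b->q7; q4-a->q8; q4-b->q6; q5-a->q9; q5-b->q6; q6-a->q6; q6-b->q6; q7-a->q8; q7-b->q6; q8-a->q9; q8-b->q6; q9-a->q10; q9-b->q6; q10-a->q10; q10-b->q6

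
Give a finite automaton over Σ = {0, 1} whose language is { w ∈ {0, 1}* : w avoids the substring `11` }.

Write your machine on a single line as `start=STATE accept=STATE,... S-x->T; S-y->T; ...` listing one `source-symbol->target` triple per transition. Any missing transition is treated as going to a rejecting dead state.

This is the complement of 'contains `11`'. Use the same substring-matching states — q0 through q2 holding how much of `11` has just been matched — but flip the accepting set: everything except the trap q2 accepts.
With 3 states:
        0   1  
>* q0   q0  q1 
 * q1   q0  q2 
   q2   q2  q2 
(> = start, * = accepting)

start=q0; accept=q0,q1; q0-0->q0; q0-1->q1; q1-0->q0; q1-1->q2; q2-0->q2; q2-1->q2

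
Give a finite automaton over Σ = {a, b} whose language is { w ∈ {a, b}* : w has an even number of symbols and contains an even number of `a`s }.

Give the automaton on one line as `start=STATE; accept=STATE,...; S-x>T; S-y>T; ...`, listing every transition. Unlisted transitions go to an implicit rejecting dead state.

start=S0; accept=S0; S0-a>S1; S0-b>S2; S1-a>S0; S1-b>S3; S2-a>S3; S2-b>S0; S3-a>S2; S3-b>S1

Handle the two conditions separately and then intersect. One (2 states) tracks the input length modulo 2; the other (2 states) tracks the count of `a`s modulo 2. Each combined state is a pair, one component from each; accept when both components accept.
        a   b  
>* S0   S1  S2 
   S1   S0  S3 
   S2   S3  S0 
   S3   S2  S1 
(> = start, * = accepting)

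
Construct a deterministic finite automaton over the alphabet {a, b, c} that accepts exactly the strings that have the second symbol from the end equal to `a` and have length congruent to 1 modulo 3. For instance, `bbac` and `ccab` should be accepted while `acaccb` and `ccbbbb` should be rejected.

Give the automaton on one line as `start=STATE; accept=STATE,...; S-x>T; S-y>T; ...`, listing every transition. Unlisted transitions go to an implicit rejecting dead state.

start=q0; accept=q4; q0-a>q1; q0-b>q1; q0-c>q1; q1-a>q2; q1-b>q2; q1-c>q2; q2-a>q3; q2-b>q0; q2-c>q0; q3-a>q4; q3-b>q4; q3-c>q4; q4-a>q2; q4-b>q2; q4-c>q2

Handle the two conditions separately and then intersect. The first has 13 states tracking the last 2 symbols read; the second has 3 states tracking the input length modulo 3. A product state is a pair (one from each), accepting exactly when both do. Equivalent product states are then merged.
A 5-state machine:
        a   b   c  
>  q0   q1  q1  q1 
   q1   q2  q2  q2 
   q2   q3  q0  q0 
   q3   q4  q4  q4 
 * q4   q2  q2  q2 
(> = start, * = accepting)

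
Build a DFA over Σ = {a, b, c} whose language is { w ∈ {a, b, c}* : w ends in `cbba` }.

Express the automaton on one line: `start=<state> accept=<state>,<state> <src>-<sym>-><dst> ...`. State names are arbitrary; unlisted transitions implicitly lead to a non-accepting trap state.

Remember how much of `cbba` the current input suffix matches. State q0 means no match yet; q1 means the last symbol is `c`; q2 means the last 2 symbols are `cb`; q3 means the last 3 symbols are `cbb`; q4 means the last 4 symbols are `cbba`. Only q4 accepts. On a mismatch, fall back to the longest proper suffix that is still a prefix of `cbba`.
With 5 states:
        a   b   c  
>  q0   q0  q0  q1 
   q1   q0  q2  q1 
   q2   q0  q3  q1 
   q3   q4  q0  q1 
 * q4   q0  q0  q1 
(> = start, * = accepting)

start=q0 accept=q4 q0-a->q0 q0-b->q0 q0-c->q1 q1-a->q0 q1-b->q2 q1-c->q1 q2-a->q0 q2-b->q3 q2-c->q1 q3-a->q4 q3-b->q0 q3-c->q1 q4-a->q0 q4-b->q0 q4-c->q1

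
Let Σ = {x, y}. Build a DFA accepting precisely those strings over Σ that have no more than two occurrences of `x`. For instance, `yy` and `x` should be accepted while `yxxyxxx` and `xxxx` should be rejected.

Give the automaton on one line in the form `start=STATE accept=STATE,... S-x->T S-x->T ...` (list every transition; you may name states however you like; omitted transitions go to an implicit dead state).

start=s0 accept=s0,s1,s2 s0-x->s1 s0-y->s0 s1-x->s2 s1-y->s1 s2-x->s3 s2-y->s2 s3-x->s3 s3-y->s3

Only the number of `x`s matters, and only up to 3. Make a chain s0 → s1 → s2 → s3 advanced by each `x` (with s3 absorbing); every other symbol self-loops. The accepting set is {s0, s1, s2}.
A 4-state machine:
        x   y  
>* s0   s1  s0 
 * s1   s2  s1 
 * s2   s3  s2 
   s3   s3  s3 
(> = start, * = accepting)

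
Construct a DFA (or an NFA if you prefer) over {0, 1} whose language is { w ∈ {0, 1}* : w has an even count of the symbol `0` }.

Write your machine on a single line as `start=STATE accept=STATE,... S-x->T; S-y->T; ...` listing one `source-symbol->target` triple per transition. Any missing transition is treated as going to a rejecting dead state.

start=A; accept=A; A-0->B; A-1->A; B-0->A; B-1->B

Keep the running count of `0`s modulo 2: each `0` advances along the cycle A → B → A while other symbols loop. Accept at A.
       0  1 
>* A   B  A 
   B   A  B 
(> = start, * = accepting)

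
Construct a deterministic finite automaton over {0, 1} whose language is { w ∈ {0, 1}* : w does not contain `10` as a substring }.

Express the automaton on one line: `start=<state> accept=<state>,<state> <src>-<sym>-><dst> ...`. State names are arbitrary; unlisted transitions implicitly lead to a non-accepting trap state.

Track partial matches of the forbidden pattern `10`. State q2 is a dead state reached once `10` has occurred; every other state accepts. q0 means no part of `10` is currently matched.
A 3-state machine:
        0   1  
>* q0   q0  q1 
 * q1   q2  q1 
   q2   q2  q2 
(> = start, * = accepting)

start=q0 accept=q0,q1 q0-0->q0 q0-1->q1 q1-0->q2 q1-1->q1 q2-0->q2 q2-1->q2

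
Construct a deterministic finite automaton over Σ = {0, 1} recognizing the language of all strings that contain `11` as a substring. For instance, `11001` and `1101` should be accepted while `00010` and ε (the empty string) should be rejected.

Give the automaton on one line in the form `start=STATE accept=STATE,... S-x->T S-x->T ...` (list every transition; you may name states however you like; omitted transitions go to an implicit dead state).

States q0..q1 record the length of the longest prefix of `11` that matches the current input suffix. Reaching q2 means `11` has been seen, and we stay there forever. Accept from q2.
A 3-state machine:
        0   1  
>  q0   q0  q1 
   q1   q0  q2 
 * q2   q2  q2 
(> = start, * = accepting)

start=q0 accept=q2 q0-0->q0 q0-1->q1 q1-0->q0 q1-1->q2 q2-0->q2 q2-1->q2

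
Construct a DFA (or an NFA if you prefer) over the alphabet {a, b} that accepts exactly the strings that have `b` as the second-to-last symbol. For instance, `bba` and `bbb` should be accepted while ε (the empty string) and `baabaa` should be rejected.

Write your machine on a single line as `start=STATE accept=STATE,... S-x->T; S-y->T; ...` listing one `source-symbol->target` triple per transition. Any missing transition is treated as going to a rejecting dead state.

start=q0; accept=q5,q6; q0-a->q1; q0-b->q2; q1-a->q3; q1-b->q4; q2-a->q5; q2-b->q6; q3-a->q3; q3-b->q4; q4-a->q5; q4-b->q6; q5-a->q3; q5-b->q4; q6-a->q5; q6-b->q6

A DFA must remember the last 2 symbols (since which symbol is second-to-last isn't known until the input ends). Use one state per possible window of the last ≤2 symbols; accept from those whose window starts with `b`.
A 7-state machine:
        a   b  
>  q0   q1  q2 
   q1   q3  q4 
   q2   q5  q6 
   q3   q3  q4 
   q4   q5  q6 
 * q5   q3  q4 
 * q6   q5  q6 
(> = start, * = accepting)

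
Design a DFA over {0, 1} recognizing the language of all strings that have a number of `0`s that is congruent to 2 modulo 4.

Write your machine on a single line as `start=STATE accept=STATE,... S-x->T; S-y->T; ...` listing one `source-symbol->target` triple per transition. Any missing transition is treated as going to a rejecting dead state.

start=s0; accept=s2; s0-0->s1; s0-1->s0; s1-0->s2; s1-1->s1; s2-0->s3; s2-1->s2; s3-0->s0; s3-1->s3

Keep the running count of `0`s modulo 4: each `0` advances along the cycle s0 → s1 → s2 → s3 → s0 while other symbols loop. Accept at s2.
With 4 states:
        0   1  
>  s0   s1  s0 
   s1   s2  s1 
 * s2   s3  s2 
   s3   s0  s3 
(> = start, * = accepting)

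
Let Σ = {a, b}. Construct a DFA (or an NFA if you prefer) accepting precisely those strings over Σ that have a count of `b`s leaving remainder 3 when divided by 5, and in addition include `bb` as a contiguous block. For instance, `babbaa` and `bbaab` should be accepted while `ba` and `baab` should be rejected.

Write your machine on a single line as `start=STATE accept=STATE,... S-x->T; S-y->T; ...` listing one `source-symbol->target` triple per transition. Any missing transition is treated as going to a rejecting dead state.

start=s0; accept=s5; s0-a->s0; s0-b->s1; s1-a->s2; s1-b->s3; s2-a->s2; s2-b->s4; s3-a->s3; s3-b->s5; s4-a->s6; s4-b->s5; s5-a->s5; s5-b->s7; s6-a->s6; s6-b->s8; s7-a->s7; s7-b->s9; s8-a->s10; s8-b->s7; s9-a->s9; s9-b->s11; s10-a->s10; s10-b->s12; s11-a->s11; s11-b->s3; s12-a->s13; s12-b->s9; s13-a->s13; s13-b->s14; s14-a->s0; s14-b->s11

Build one automaton per condition and run them in lockstep. The first has 5 states tracking the count of `b`s modulo 5; the second has 3 states tracking whether and how much of `bb` has been seen. A product state is a pair (one from each), accepting exactly when both do.
A 15-state machine:
          a    b  
>  s0     s0   s1 
   s1     s2   s3 
   s2     s2   s4 
   s3     s3   s5 
   s4     s6   s5 
 * s5     s5   s7 
   s6     s6   s8 
   s7     s7   s9 
   s8    s10   s7 
   s9     s9  s11 
   s10   s10  s12 
   s11   s11   s3 
   s12   s13   s9 
   s13   s13  s14 
   s14    s0  s11 
(> = start, * = accepting)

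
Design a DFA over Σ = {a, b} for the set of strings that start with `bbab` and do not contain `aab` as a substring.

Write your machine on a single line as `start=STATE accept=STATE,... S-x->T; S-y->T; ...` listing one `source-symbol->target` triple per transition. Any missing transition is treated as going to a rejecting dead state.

Run two small machines in parallel and take their product. One (6 states) tracks whether the input so far still matches the prefix `bbab`; the other (4 states) tracks partial matches of the forbidden pattern `aab`. Each combined state is a pair, one component from each; accept when both components accept.
          a    b  
>  s0     s1   s2 
   s1     s3   s4 
   s2     s1   s5 
   s3     s3   s6 
   s4     s1   s4 
   s5     s7   s4 
   s6     s6   s6 
   s7     s3   s8 
 * s8     s9   s8 
 * s9    s10   s8 
 * s10   s10  s11 
   s11   s11  s11 
(> = start, * = accepting)

start=s0; accept=s8,s9,s10; s0-a->s1; s0-b->s2; s1-a->s3; s1-b->s4; s2-a->s1; s2-b->s5; s3-a->s3; s3-b->s6; s4-a->s1; s4-b->s4; s5-a->s7; s5-b->s4; s6-a->s6; s6-b->s6; s7-a->s3; s7-b->s8; s8-a->s9; s8-b->s8; s9-a->s10; s9-b->s8; s10-a->s10; s10-b->s11; s11-a->s11; s11-b->s11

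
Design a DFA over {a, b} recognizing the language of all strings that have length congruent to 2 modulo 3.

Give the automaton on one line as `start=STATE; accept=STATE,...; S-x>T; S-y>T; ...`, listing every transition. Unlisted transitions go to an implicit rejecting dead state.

Count input length modulo 3: every symbol advances one step around the cycle q0 → q1 → q2 → q0. Accept at q2.
A 3-state machine:
        a   b  
>  q0   q1  q1 
   q1   q2  q2 
 * q2   q0  q0 
(> = start, * = accepting)

start=q0; accept=q2; q0-a>q1; q0-b>q1; q1-a>q2; q1-b>q2; q2-a>q0; q2-b>q0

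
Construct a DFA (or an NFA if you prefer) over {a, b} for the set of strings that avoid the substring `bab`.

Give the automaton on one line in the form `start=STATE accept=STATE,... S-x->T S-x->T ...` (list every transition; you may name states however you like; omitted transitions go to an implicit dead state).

Track partial matches of the forbidden pattern `bab`. State S3 is a dead state reached once `bab` has occurred; every other state accepts. S0 means no part of `bab` is currently matched.
4 states suffice.
        a   b  
>* S0   S0  S1 
 * S1   S2  S1 
 * S2   S0  S3 
   S3   S3  S3 
(> = start, * = accepting)

start=S0 accept=S0,S1,S2 S0-a->S0 S0-b->S1 S1-a->S2 S1-b->S1 S2-a->S0 S2-b->S3 S3-a->S3 S3-b->S3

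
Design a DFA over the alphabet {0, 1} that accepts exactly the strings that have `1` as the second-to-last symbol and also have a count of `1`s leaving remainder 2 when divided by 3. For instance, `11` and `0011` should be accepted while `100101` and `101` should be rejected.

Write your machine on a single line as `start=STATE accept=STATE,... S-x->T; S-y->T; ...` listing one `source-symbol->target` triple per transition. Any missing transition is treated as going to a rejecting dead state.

Handle the two conditions separately and then intersect. The first has 7 states tracking the last 2 symbols read; the second has 3 states tracking the count of `1`s modulo 3. A product state is a pair (one from each), accepting exactly when both do. Equivalent product states are then merged.
With 7 states:
        0   1  
>  S0   S0  S1 
   S1   S2  S3 
   S2   S2  S4 
 * S3   S5  S0 
   S4   S5  S0 
 * S5   S6  S0 
   S6   S6  S0 
(> = start, * = accepting)

start=S0; accept=S3,S5; S0-0->S0; S0-1->S1; S1-0->S2; S1-1->S3; S2-0->S2; S2-1->S4; S3-0->S5; S3-1->S0; S4-0->S5; S4-1->S0; S5-0->S6; S5-1->S0; S6-0->S6; S6-1->S0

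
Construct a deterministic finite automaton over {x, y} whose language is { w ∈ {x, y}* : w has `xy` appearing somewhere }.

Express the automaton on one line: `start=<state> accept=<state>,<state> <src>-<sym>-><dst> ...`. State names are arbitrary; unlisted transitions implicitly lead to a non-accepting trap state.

Track how much of `xy` has been matched so far: state S0 is no progress, S2 is the absorbing accept state reached once `xy` has occurred. Intermediate states record partial matches; on a mismatch, fall back to the longest reusable overlap.
        x   y  
>  S0   S1  S0 
   S1   S1  S2 
 * S2   S2  S2 
(> = start, * = accepting)

start=S0 accept=S2 S0-x->S1 S0-y->S0 S1-x->S1 S1-y->S2 S2-x->S2 S2-y->S2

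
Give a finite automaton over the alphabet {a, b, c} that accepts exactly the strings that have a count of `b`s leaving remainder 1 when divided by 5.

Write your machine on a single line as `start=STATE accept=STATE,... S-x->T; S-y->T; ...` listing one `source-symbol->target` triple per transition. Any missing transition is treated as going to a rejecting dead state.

Keep the running count of `b`s modulo 5: each `b` advances along the cycle q0 → q1 → q2 → q3 → q4 → q0 while other symbols loop. Accept at q1.
        a   b   c  
>  q0   q0  q1  q0 
 * q1   q1  q2  q1 
   q2   q2  q3  q2 
   q3   q3  q4  q3 
   q4   q4  q0  q4 
(> = start, * = accepting)

start=q0; accept=q1; q0-a->q0; q0-b->q1; q0-c->q0; q1-a->q1; q1-b->q2; q1-c->q1; q2-a->q2; q2-b->q3; q2-c->q2; q3-a->q3; q3-b->q4; q3-c->q3; q4-a->q4; q4-b->q0; q4-c->q4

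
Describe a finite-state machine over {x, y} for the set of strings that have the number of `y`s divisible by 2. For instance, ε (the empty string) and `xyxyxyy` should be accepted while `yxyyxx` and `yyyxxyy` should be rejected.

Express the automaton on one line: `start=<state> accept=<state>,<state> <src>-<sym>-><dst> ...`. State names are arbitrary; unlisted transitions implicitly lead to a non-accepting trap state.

Keep the running count of `y`s modulo 2: each `y` advances along the cycle s0 → s1 → s0 while other symbols loop. Accept at s0.
With 2 states:
        x   y  
>* s0   s0  s1 
   s1   s1  s0 
(> = start, * = accepting)

start=s0 accept=s0 s0-x->s0 s0-y->s1 s1-x->s1 s1-y->s0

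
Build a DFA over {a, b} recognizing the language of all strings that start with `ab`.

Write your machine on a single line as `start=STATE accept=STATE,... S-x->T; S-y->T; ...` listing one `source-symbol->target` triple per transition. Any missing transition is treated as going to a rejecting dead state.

Walk along `ab` while the input agrees: from q0 take `a` to q1, and so on. Any deviation drops to the rejecting sink q3. Once q2 is reached the prefix is confirmed and every continuation is accepted.
With 4 states:
        a   b  
>  q0   q1  q3 
   q1   q3  q2 
 * q2   q2  q2 
   q3   q3  q3 
(> = start, * = accepting)

start=q0; accept=q2; q0-a->q1; q0-b->q3; q1-a->q3; q1-b->q2; q2-a->q2; q2-b->q2; q3-a->q3; q3-b->q3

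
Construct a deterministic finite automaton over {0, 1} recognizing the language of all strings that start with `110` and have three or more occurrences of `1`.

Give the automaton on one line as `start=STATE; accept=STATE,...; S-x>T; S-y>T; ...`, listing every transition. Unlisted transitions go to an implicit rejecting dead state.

start=A; accept=F; A-0>B; A-1>C; B-0>B; B-1>B; C-0>B; C-1>D; D-0>E; D-1>B; E-0>E; E-1>F; F-0>F; F-1>F

Run two small machines in parallel and take their product. The first has 5 states tracking whether the input so far still matches the prefix `110`; the second has 5 states tracking the count of `1`s, saturating at 4. A product state is a pair (one from each), accepting exactly when both do. Equivalent product states are then merged.
       0  1 
>  A   B  C 
   B   B  B 
   C   B  D 
   D   E  B 
   E   E  F 
 * F   F  F 
(> = start, * = accepting)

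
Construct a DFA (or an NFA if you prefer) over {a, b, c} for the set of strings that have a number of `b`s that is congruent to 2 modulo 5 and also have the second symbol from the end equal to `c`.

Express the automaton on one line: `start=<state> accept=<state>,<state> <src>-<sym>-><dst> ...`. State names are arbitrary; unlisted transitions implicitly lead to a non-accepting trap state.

start=S0 accept=S6,S8 S0-a->S0 S0-b->S1 S0-c->S0 S1-a->S1 S1-b->S2 S1-c->S3 S2-a->S2 S2-b->S4 S2-c->S5 S3-a->S1 S3-b->S6 S3-c->S3 S4-a->S4 S4-b->S7 S4-c->S4 S5-a->S6 S5-b->S4 S5-c->S8 S6-a->S2 S6-b->S4 S6-c->S5 S7-a->S7 S7-b->S0 S7-c->S7 S8-a->S6 S8-b->S4 S8-c->S8

Run two small machines in parallel and take their product. The first has 5 states tracking the count of `b`s modulo 5; the second has 13 states tracking the last 2 symbols read. A product state is a pair (one from each), accepting exactly when both do. Equivalent product states are then merged.
        a   b   c  
>  S0   S0  S1  S0 
   S1   S1  S2  S3 
   S2   S2  S4  S5 
   S3   S1  S6  S3 
   S4   S4  S7  S4 
   S5   S6  S4  S8 
 * S6   S2  S4  S5 
   S7   S7  S0  S7 
 * S8   S6  S4  S8 
(> = start, * = accepting)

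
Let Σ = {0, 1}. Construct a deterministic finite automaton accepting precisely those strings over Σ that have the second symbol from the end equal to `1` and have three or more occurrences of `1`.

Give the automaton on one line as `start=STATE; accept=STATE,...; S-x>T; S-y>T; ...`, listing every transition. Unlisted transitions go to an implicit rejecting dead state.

start=s0; accept=s10,s13,s14,s17; s0-0>s1; s0-1>s2; s1-0>s3; s1-1>s4; s2-0>s5; s2-1>s6; s3-0>s3; s3-1>s4; s4-0>s5; s4-1>s6; s5-0>s7; s5-1>s8; s6-0>s9; s6-1>s10; s7-0>s7; s7-1>s8; s8-0>s9; s8-1>s10; s9-0>s11; s9-1>s12; s10-0>s13; s10-1>s14; s11-0>s11; s11-1>s12; s12-0>s13; s12-1>s14; s13-0>s15; s13-1>s16; s14-0>s17; s14-1>s14; s15-0>s15; s15-1>s16; s16-0>s17; s16-1>s14; s17-0>s18; s17-1>s16; s18-0>s18; s18-1>s16

Handle the two conditions separately and then intersect. One (7 states) tracks the last 2 symbols read; the other (5 states) tracks the count of `1`s, saturating at 4. Each combined state is a pair, one component from each; accept when both components accept.
With 19 states:
          0    1  
>  s0     s1   s2 
   s1     s3   s4 
   s2     s5   s6 
   s3     s3   s4 
   s4     s5   s6 
   s5     s7   s8 
   s6     s9  s10 
   s7     s7   s8 
   s8     s9  s10 
   s9    s11  s12 
 * s10   s13  s14 
   s11   s11  s12 
   s12   s13  s14 
 * s13   s15  s16 
 * s14   s17  s14 
   s15   s15  s16 
   s16   s17  s14 
 * s17   s18  s16 
   s18   s18  s16 
(> = start, * = accepting)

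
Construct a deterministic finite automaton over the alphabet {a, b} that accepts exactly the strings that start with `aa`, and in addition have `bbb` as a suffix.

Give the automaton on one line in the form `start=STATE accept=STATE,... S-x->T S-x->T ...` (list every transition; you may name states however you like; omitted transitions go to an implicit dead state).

Run two small machines in parallel and take their product. The first has 4 states tracking whether the input so far still matches the prefix `aa`; the second has 4 states tracking how much of the suffix `bbb` has currently been matched. A product state is a pair (one from each), accepting exactly when both do. After merging equivalent states the machine shrinks.
7 states suffice.
        a   b  
>  q0   q1  q2 
   q1   q3  q2 
   q2   q2  q2 
   q3   q3  q4 
   q4   q3  q5 
   q5   q3  q6 
 * q6   q3  q6 
(> = start, * = accepting)

start=q0 accept=q6 q0-a->q1 q0-b->q2 q1-a->q3 q1-b->q2 q2-a->q2 q2-b->q2 q3-a->q3 q3-b->q4 q4-a->q3 q4-b->q5 q5-a->q3 q5-b->q6 q6-a->q3 q6-b->q6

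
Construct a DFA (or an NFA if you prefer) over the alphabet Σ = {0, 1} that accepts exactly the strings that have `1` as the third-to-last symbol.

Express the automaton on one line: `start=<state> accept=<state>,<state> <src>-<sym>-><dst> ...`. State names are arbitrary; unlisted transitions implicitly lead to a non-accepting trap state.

A DFA must remember the last 3 symbols (since which symbol is third-to-last isn't known until the input ends). Use one state per possible window of the last ≤3 symbols; accept from those whose window starts with `1`.
          0    1  
>  s0     s1   s2 
   s1     s3   s4 
   s2     s5   s6 
   s3     s7   s8 
   s4     s9  s10 
   s5    s11  s12 
   s6    s13  s14 
   s7     s7   s8 
   s8     s9  s10 
   s9    s11  s12 
   s10   s13  s14 
 * s11    s7   s8 
 * s12    s9  s10 
 * s13   s11  s12 
 * s14   s13  s14 
(> = start, * = accepting)

start=s0 accept=s11,s12,s13,s14 s0-0->s1 s0-1->s2 s1-0->s3 s1-1->s4 s2-0->s5 s2-1->s6 s3-0->s7 s3-1->s8 s4-0->s9 s4-1->s10 s5-0->s11 s5-1->s12 s6-0->s13 s6-1->s14 s7-0->s7 s7-1->s8 s8-0->s9 s8-1->s10 s9-0->s11 s9-1->s12 s10-0->s13 s10-1->s14 s11-0->s7 s11-1->s8 s12-0->s9 s12-1->s10 s13-0->s11 s13-1->s12 s14-0->s13 s14-1->s14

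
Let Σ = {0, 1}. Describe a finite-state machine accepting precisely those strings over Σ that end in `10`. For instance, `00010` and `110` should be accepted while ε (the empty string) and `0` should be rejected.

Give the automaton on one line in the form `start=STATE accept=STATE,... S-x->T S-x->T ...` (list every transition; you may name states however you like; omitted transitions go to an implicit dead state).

start=q0 accept=q2 q0-0->q0 q0-1->q1 q1-0->q2 q1-1->q1 q2-0->q0 q2-1->q1

Remember how much of `10` the current input suffix matches. State q0 means no match yet; q1 means the last symbol is `1`; q2 means the last 2 symbols are `10`. Only q2 accepts. On a mismatch, fall back to the longest proper suffix that is still a prefix of `10`.
A 3-state machine:
        0   1  
>  q0   q0  q1 
   q1   q2  q1 
 * q2   q0  q1 
(> = start, * = accepting)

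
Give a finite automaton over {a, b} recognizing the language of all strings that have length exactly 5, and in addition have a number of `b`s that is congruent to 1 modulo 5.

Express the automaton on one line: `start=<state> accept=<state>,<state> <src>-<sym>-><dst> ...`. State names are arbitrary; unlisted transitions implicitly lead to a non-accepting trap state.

Build one automaton per condition and run them in lockstep. The first has 7 states tracking the input length, saturating at 6; the second has 5 states tracking the count of `b`s modulo 5. A product state is a pair (one from each), accepting exactly when both do. After merging equivalent states the machine shrinks.
11 states suffice.
          a    b  
>  q0     q1   q2 
   q1     q3   q4 
   q2     q4   q5 
   q3     q6   q7 
   q4     q7   q5 
   q5     q5   q5 
   q6     q8   q9 
   q7     q9   q5 
   q8     q5  q10 
   q9    q10   q5 
 * q10    q5   q5 
(> = start, * = accepting)

start=q0 accept=q10 q0-a->q1 q0-b->q2 q1-a->q3 q1-b->q4 q2-a->q4 q2-b->q5 q3-a->q6 q3-b->q7 q4-a->q7 q4-b->q5 q5-a->q5 q5-b->q5 q6-a->q8 q6-b->q9 q7-a->q9 q7-b->q5 q8-a->q5 q8-b->q10 q9-a->q10 q9-b->q5 q10-a->q5 q10-b->q5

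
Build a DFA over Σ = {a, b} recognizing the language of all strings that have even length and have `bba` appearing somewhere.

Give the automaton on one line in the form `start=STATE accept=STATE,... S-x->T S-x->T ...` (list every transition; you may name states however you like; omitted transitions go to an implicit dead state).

Run two small machines in parallel and take their product. The first has 2 states tracking the input length modulo 2; the second has 4 states tracking whether and how much of `bba` has been seen. A product state is a pair (one from each), accepting exactly when both do.
8 states suffice.
        a   b  
>  S0   S1  S2 
   S1   S0  S3 
   S2   S0  S4 
   S3   S1  S5 
   S4   S6  S5 
   S5   S7  S4 
   S6   S7  S7 
 * S7   S6  S6 
(> = start, * = accepting)

start=S0 accept=S7 S0-a->S1 S0-b->S2 S1-a->S0 S1-b->S3 S2-a->S0 S2-b->S4 S3-a->S1 S3-b->S5 S4-a->S6 S4-b->S5 S5-a->S7 S5-b->S4 S6-a->S7 S6-b->S7 S7-a->S6 S7-b->S6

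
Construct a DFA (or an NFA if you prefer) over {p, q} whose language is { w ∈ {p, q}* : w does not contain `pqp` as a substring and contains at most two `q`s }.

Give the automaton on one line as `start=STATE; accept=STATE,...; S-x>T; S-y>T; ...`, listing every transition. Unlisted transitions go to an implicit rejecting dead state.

Handle the two conditions separately and then intersect. One (4 states) tracks partial matches of the forbidden pattern `pqp`; the other (4 states) tracks the count of `q`s, saturating at 3. Each combined state is a pair, one component from each; accept when both components accept.
A 14-state machine:
          p    q  
>* S0     S1   S2 
 * S1     S1   S3 
 * S2     S4   S5 
 * S3     S6   S5 
 * S4     S4   S7 
 * S5     S8   S9 
   S6     S6  S10 
 * S7    S10   S9 
 * S8     S8  S11 
   S9    S12   S9 
   S10   S10  S13 
   S11   S13   S9 
   S12   S12  S11 
   S13   S13  S13 
(> = start, * = accepting)

start=S0; accept=S0,S1,S2,S3,S4,S5,S7,S8; S0-p>S1; S0-q>S2; S1-p>S1; S1-q>S3; S2-p>S4; S2-q>S5; S3-p>S6; S3-q>S5; S4-p>S4; S4-q>S7; S5-p>S8; S5-q>S9; S6-p>S6; S6-q>S10; S7-p>S10; S7-q>S9; S8-p>S8; S8-q>S11; S9-p>S12; S9-q>S9; S10-p>S10; S10-q>S13; S11-p>S13; S11-q>S9; S12-p>S12; S12-q>S11; S13-p>S13; S13-q>S13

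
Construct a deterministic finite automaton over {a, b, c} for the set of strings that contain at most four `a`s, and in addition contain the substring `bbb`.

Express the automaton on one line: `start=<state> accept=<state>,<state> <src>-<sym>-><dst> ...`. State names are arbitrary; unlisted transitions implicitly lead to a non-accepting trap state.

start=q0 accept=q9,q13,q17,q19,q20 q0-a->q1 q0-b->q2 q0-c->q0 q1-a->q3 q1-b->q4 q1-c->q1 q2-a->q1 q2-b->q5 q2-c->q0 q3-a->q6 q3-b->q7 q3-c->q3 q4-a->q3 q4-b->q8 q4-c->q1 q5-a->q1 q5-b->q9 q5-c->q0 q6-a->q10 q6-b->q11 q6-c->q6 q7-a->q6 q7-b->q12 q7-c->q3 q8-a->q3 q8-b->q13 q8-c->q1 q9-a->q13 q9-b->q9 q9-c->q9 q10-a->q14 q10-b->q15 q10-c->q10 q11-a->q10 q11-b->q16 q11-c->q6 q12-a->q6 q12-b->q17 q12-c->q3 q13-a->q17 q13-b->q13 q13-c->q13 q14-a->q14 q14-b->q14 q14-c->q14 q15-a->q14 q15-b->q18 q15-c->q10 q16-a->q10 q16-b->q19 q16-c->q6 q17-a->q19 q17-b->q17 q17-c->q17 q18-a->q14 q18-b->q20 q18-c->q10 q19-a->q20 q19-b->q19 q19-c->q19 q20-a->q14 q20-b->q20 q20-c->q20

Run two small machines in parallel and take their product. One (6 states) tracks the count of `a`s, saturating at 5; the other (4 states) tracks whether and how much of `bbb` has been seen. Each combined state is a pair, one component from each; accept when both components accept. Minimizing collapses redundant product states.
          a    b    c  
>  q0     q1   q2   q0 
   q1     q3   q4   q1 
   q2     q1   q5   q0 
   q3     q6   q7   q3 
   q4     q3   q8   q1 
   q5     q1   q9   q0 
   q6    q10  q11   q6 
   q7     q6  q12   q3 
   q8     q3  q13   q1 
 * q9    q13   q9   q9 
   q10   q14  q15  q10 
   q11   q10  q16   q6 
   q12    q6  q17   q3 
 * q13   q17  q13  q13 
   q14   q14  q14  q14 
   q15   q14  q18  q10 
   q16   q10  q19   q6 
 * q17   q19  q17  q17 
   q18   q14  q20  q10 
 * q19   q20  q19  q19 
 * q20   q14  q20  q20 
(> = start, * = accepting)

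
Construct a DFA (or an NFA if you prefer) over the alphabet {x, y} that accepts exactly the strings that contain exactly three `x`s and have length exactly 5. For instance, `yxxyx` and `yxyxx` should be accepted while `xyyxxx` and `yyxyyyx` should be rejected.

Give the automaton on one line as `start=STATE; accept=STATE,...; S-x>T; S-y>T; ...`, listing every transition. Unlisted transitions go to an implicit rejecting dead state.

start=s0; accept=s12; s0-x>s1; s0-y>s2; s1-x>s3; s1-y>s4; s2-x>s4; s2-y>s5; s3-x>s6; s3-y>s7; s4-x>s7; s4-y>s8; s5-x>s8; s5-y>s9; s6-x>s9; s6-y>s10; s7-x>s10; s7-y>s11; s8-x>s11; s8-y>s9; s9-x>s9; s9-y>s9; s10-x>s9; s10-y>s12; s11-x>s12; s11-y>s9; s12-x>s9; s12-y>s9

Build one automaton per condition and run them in lockstep. One (5 states) tracks the count of `x`s, saturating at 4; the other (7 states) tracks the input length, saturating at 6. Each combined state is a pair, one component from each; accept when both components accept. Equivalent product states are then merged.
With 13 states:
          x    y  
>  s0     s1   s2 
   s1     s3   s4 
   s2     s4   s5 
   s3     s6   s7 
   s4     s7   s8 
   s5     s8   s9 
   s6     s9  s10 
   s7    s10  s11 
   s8    s11   s9 
   s9     s9   s9 
   s10    s9  s12 
   s11   s12   s9 
 * s12    s9   s9 
(> = start, * = accepting)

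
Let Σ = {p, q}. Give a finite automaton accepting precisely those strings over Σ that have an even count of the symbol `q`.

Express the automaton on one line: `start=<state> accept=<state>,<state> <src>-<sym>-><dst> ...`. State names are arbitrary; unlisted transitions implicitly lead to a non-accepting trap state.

start=S0 accept=S0 S0-p->S0 S0-q->S1 S1-p->S1 S1-q->S0

Keep the running count of `q`s modulo 2: each `q` advances along the cycle S0 → S1 → S0 while other symbols loop. Accept at S0.
2 states suffice.
        p   q  
>* S0   S0  S1 
   S1   S1  S0 
(> = start, * = accepting)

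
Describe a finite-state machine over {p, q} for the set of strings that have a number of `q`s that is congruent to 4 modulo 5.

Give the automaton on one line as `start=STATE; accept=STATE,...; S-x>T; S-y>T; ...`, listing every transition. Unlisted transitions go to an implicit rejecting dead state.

start=A; accept=E; A-p>A; A-q>B; B-p>B; B-q>C; C-p>C; C-q>D; D-p>D; D-q>E; E-p>E; E-q>A

Keep the running count of `q`s modulo 5: each `q` advances along the cycle A → B → C → D → E → A while other symbols loop. Accept at E.
With 5 states:
       p  q 
>  A   A  B 
   B   B  C 
   C   C  D 
   D   D  E 
 * E   E  A 
(> = start, * = accepting)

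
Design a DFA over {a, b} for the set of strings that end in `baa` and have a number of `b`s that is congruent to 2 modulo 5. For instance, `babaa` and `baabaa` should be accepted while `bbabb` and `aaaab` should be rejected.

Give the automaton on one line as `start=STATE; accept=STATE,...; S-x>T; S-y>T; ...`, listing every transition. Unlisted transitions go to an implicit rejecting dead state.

Build one automaton per condition and run them in lockstep. One (4 states) tracks how much of the suffix `baa` has currently been matched; the other (5 states) tracks the count of `b`s modulo 5. Each combined state is a pair, one component from each; accept when both components accept.
20 states suffice.
          a    b  
>  s0     s0   s1 
   s1     s2   s3 
   s2     s4   s3 
   s3     s5   s6 
   s4     s7   s3 
   s5     s8   s6 
   s6     s9  s10 
   s7     s7   s3 
 * s8    s11   s6 
   s9    s12  s10 
   s10   s13  s14 
   s11   s11   s6 
   s12   s15  s10 
   s13   s16  s14 
   s14   s17   s1 
   s15   s15  s10 
   s16   s18  s14 
   s17   s19   s1 
   s18   s18  s14 
   s19    s0   s1 
(> = start, * = accepting)

start=s0; accept=s8; s0-a>s0; s0-b>s1; s1-a>s2; s1-b>s3; s2-a>s4; s2-b>s3; s3-a>s5; s3-b>s6; s4-a>s7; s4-b>s3; s5-a>s8; s5-b>s6; s6-a>s9; s6-b>s10; s7-a>s7; s7-b>s3; s8-a>s11; s8-b>s6; s9-a>s12; s9-b>s10; s10-a>s13; s10-b>s14; s11-a>s11; s11-b>s6; s12-a>s15; s12-b>s10; s13-a>s16; s13-b>s14; s14-a>s17; s14-b>s1; s15-a>s15; s15-b>s10; s16-a>s18; s16-b>s14; s17-a>s19; s17-b>s1; s18-a>s18; s18-b>s14; s19-a>s0; s19-b>s1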